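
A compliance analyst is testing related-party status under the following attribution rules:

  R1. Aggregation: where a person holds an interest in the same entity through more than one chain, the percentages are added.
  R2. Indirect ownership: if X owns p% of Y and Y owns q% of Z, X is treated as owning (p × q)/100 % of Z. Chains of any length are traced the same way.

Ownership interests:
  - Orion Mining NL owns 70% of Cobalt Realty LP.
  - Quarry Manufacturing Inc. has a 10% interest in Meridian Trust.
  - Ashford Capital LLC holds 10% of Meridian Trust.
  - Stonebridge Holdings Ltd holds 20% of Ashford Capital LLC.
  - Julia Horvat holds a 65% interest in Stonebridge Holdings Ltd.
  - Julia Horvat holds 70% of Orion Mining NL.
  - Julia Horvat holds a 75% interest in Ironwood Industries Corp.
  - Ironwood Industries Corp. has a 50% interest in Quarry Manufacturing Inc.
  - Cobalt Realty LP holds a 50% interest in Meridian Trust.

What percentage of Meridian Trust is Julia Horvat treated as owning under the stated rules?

29.55%

Chain via Stonebridge Holdings Ltd → Ashford Capital LLC (R2): 65% × 20% × 10% = 1.3% of Meridian Trust.
Chain via Ironwood Industries Corp. → Quarry Manufacturing Inc. (R2): 75% × 50% × 10% = 3.75% of Meridian Trust.
Chain via Orion Mining NL → Cobalt Realty LP (R2): 70% × 70% × 50% = 24.5% of Meridian Trust.
Aggregating (R1): 1.3% + 3.75% + 24.5% = 29.55%.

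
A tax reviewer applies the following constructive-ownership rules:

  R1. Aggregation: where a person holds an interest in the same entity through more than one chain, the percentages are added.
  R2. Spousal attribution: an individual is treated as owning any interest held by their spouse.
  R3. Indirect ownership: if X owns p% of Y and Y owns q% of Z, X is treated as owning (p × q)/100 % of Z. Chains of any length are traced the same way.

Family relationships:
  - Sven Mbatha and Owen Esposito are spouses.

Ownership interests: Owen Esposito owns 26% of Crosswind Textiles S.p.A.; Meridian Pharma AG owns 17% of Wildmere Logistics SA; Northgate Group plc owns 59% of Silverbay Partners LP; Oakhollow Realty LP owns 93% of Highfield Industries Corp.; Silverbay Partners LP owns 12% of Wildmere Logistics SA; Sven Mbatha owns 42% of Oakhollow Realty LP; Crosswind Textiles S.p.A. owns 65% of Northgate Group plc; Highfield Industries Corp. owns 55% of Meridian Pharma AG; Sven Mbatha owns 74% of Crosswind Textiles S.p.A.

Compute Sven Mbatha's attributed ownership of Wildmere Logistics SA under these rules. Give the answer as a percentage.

By spousal attribution (R2), Sven Mbatha is treated as also owning Owen Esposito's interest in Crosswind Textiles S.p.A, giving 74% + 26% = 100%.
Chain via Crosswind Textiles S.p.A. → Northgate Group plc → Silverbay Partners LP (R3): 100% × 65% × 59% × 12% = 4.602% of Wildmere Logistics SA.
Chain via Oakhollow Realty LP → Highfield Industries Corp. → Meridian Pharma AG (R3): 42% × 93% × 55% × 17% = 3.65211% of Wildmere Logistics SA.
Aggregating (R1): 4.602% + 3.65211% = 8.25411%.

8.25411%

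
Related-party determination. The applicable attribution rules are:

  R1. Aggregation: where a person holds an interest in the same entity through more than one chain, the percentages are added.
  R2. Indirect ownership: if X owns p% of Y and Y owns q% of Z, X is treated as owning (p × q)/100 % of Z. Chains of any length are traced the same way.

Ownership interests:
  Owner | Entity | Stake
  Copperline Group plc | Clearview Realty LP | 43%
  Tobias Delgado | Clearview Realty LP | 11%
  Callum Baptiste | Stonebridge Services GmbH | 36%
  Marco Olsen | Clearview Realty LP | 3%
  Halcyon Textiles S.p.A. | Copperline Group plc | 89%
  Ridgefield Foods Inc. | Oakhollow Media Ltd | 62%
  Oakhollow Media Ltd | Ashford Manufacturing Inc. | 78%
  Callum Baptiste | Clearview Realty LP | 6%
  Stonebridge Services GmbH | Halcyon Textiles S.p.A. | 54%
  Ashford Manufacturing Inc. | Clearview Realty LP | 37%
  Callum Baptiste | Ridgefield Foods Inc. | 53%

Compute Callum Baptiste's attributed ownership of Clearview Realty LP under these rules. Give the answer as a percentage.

22.923084%

Chain via Ridgefield Foods Inc. → Oakhollow Media Ltd → Ashford Manufacturing Inc. (R2): 53% × 62% × 78% × 37% = 9.483396% of Clearview Realty LP.
Chain via Stonebridge Services GmbH → Halcyon Textiles S.p.A. → Copperline Group plc (R2): 36% × 54% × 89% × 43% = 7.439688% of Clearview Realty LP.
Direct interest in Clearview Realty LP: 6%.
Aggregating (R1): 9.483396% + 7.439688% + 6% = 22.923084%.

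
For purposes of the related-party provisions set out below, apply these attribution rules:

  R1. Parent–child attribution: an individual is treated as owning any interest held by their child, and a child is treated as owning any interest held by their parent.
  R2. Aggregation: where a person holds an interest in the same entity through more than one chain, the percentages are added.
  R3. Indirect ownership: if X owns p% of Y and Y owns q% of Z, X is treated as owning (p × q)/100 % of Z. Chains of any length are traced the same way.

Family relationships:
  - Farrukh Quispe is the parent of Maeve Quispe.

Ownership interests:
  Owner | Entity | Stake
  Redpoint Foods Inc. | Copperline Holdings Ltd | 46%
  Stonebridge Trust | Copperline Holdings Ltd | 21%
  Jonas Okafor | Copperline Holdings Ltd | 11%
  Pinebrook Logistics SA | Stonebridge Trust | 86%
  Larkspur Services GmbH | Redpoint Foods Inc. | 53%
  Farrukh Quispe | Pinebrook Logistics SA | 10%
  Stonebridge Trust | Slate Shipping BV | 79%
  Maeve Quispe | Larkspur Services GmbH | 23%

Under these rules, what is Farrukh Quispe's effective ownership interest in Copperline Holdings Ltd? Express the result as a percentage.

By parent–child attribution (R1), Farrukh Quispe is treated as owning Maeve Quispe's 23% interest in Larkspur Services GmbH.
Chain via Pinebrook Logistics SA → Stonebridge Trust (R3): 10% × 86% × 21% = 1.806% of Copperline Holdings Ltd.
Chain via Larkspur Services GmbH → Redpoint Foods Inc. (R3): 23% × 53% × 46% = 5.6074% of Copperline Holdings Ltd.
Aggregating (R2): 1.806% + 5.6074% = 7.4134%.

7.4134%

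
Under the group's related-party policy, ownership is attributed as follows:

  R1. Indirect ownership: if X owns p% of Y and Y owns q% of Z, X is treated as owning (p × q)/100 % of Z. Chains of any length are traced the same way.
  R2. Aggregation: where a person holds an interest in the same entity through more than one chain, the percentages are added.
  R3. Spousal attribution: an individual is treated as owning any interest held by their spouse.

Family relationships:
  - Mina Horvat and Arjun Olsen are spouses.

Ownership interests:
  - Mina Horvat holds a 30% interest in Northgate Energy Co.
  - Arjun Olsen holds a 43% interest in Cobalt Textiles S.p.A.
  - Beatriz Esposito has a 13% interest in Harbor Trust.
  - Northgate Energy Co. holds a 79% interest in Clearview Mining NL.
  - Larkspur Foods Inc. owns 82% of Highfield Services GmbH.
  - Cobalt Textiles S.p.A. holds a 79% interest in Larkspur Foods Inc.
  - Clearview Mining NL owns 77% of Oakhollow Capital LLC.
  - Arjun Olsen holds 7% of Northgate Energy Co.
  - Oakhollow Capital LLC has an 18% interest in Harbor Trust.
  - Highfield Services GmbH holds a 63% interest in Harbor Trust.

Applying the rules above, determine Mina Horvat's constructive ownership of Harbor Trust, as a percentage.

By spousal attribution (R3), Mina Horvat is treated as also owning Arjun Olsen's interest in Northgate Energy Co, giving 30% + 7% = 37%.
By spousal attribution (R3), Mina Horvat is treated as owning Arjun Olsen's 43% interest in Cobalt Textiles S.p.A.
Chain via Northgate Energy Co. → Clearview Mining NL → Oakhollow Capital LLC (R1): 37% × 79% × 77% × 18% = 4.051278% of Harbor Trust.
Chain via Cobalt Textiles S.p.A. → Larkspur Foods Inc. → Highfield Services GmbH (R1): 43% × 79% × 82% × 63% = 17.548902% of Harbor Trust.
Aggregating (R2): 4.051278% + 17.548902% = 21.60018%.

21.60018%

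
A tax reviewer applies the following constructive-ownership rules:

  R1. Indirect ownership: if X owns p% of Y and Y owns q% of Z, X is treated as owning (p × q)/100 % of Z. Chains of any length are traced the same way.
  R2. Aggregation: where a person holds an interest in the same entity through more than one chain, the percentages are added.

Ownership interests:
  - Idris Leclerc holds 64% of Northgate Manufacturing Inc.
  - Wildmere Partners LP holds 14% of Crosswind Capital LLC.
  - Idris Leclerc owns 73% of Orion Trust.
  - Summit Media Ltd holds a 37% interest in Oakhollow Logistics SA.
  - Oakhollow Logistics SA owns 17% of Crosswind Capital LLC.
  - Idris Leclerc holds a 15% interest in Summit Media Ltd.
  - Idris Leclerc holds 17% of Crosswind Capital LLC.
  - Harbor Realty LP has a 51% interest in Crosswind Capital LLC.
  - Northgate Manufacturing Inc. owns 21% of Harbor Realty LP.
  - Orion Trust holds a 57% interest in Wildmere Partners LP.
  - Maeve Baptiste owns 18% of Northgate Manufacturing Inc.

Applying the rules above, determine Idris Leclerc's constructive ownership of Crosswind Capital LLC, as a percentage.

30.6233%

Chain via Northgate Manufacturing Inc. → Harbor Realty LP (R1): 64% × 21% × 51% = 6.8544% of Crosswind Capital LLC.
Chain via Orion Trust → Wildmere Partners LP (R1): 73% × 57% × 14% = 5.8254% of Crosswind Capital LLC.
Chain via Summit Media Ltd → Oakhollow Logistics SA (R1): 15% × 37% × 17% = 0.9435% of Crosswind Capital LLC.
Direct interest in Crosswind Capital LLC: 17%.
Aggregating (R2): 6.8544% + 5.8254% + 0.9435% + 17% = 30.6233%.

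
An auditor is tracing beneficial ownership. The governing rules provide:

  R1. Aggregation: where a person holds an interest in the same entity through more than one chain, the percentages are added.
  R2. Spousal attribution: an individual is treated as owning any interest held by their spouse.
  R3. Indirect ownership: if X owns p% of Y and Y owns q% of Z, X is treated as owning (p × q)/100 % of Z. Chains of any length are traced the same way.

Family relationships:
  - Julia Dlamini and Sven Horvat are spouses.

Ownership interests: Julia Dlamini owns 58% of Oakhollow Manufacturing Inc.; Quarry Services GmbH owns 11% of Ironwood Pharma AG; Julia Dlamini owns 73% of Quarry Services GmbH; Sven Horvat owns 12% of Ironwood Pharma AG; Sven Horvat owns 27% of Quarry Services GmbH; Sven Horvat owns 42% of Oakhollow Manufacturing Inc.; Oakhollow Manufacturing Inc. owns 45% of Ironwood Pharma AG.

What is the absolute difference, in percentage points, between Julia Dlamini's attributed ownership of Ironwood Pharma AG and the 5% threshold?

63

By spousal attribution (R2), Julia Dlamini is treated as also owning Sven Horvat's interest in Quarry Services GmbH, giving 73% + 27% = 100%.
By spousal attribution (R2), Julia Dlamini is treated as also owning Sven Horvat's interest in Oakhollow Manufacturing Inc, giving 58% + 42% = 100%.
By spousal attribution (R2), Julia Dlamini is treated as owning Sven Horvat's 12% interest in Ironwood Pharma AG.
Chain via Quarry Services GmbH (R3): 100% × 11% = 11% of Ironwood Pharma AG.
Chain via Oakhollow Manufacturing Inc. (R3): 100% × 45% = 45% of Ironwood Pharma AG.
Direct interest in Ironwood Pharma AG: 12%.
Aggregating (R1): 11% + 45% + 12% = 68%.
68% exceeds the 5% threshold by 63 percentage points.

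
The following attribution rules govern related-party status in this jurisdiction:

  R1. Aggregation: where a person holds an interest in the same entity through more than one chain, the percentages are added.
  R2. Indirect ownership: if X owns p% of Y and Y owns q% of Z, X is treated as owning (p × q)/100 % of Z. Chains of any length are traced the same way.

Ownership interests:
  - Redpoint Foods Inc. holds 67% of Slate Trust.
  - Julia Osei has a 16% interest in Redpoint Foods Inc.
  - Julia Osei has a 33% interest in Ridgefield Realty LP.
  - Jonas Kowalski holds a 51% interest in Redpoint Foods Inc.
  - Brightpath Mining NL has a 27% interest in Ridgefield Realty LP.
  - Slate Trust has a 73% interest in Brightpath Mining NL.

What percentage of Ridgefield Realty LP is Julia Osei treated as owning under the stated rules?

Chain via Redpoint Foods Inc. → Slate Trust → Brightpath Mining NL (R2): 16% × 67% × 73% × 27% = 2.112912% of Ridgefield Realty LP.
Direct interest in Ridgefield Realty LP: 33%.
Aggregating (R1): 2.112912% + 33% = 35.112912%.

35.112912%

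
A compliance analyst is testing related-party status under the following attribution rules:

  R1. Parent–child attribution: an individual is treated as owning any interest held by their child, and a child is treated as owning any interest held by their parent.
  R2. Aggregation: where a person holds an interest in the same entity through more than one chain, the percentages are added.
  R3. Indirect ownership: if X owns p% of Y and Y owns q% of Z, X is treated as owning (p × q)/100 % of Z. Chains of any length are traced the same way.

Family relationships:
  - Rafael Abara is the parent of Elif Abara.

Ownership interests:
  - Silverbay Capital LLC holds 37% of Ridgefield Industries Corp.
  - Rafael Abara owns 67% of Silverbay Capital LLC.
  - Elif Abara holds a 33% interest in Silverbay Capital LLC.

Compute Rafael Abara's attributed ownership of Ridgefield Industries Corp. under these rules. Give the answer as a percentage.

By parent–child attribution (R1), Rafael Abara is treated as also owning Elif Abara's interest in Silverbay Capital LLC, giving 67% + 33% = 100%.
Chain via Silverbay Capital LLC (R3): 100% × 37% = 37% of Ridgefield Industries Corp.

37%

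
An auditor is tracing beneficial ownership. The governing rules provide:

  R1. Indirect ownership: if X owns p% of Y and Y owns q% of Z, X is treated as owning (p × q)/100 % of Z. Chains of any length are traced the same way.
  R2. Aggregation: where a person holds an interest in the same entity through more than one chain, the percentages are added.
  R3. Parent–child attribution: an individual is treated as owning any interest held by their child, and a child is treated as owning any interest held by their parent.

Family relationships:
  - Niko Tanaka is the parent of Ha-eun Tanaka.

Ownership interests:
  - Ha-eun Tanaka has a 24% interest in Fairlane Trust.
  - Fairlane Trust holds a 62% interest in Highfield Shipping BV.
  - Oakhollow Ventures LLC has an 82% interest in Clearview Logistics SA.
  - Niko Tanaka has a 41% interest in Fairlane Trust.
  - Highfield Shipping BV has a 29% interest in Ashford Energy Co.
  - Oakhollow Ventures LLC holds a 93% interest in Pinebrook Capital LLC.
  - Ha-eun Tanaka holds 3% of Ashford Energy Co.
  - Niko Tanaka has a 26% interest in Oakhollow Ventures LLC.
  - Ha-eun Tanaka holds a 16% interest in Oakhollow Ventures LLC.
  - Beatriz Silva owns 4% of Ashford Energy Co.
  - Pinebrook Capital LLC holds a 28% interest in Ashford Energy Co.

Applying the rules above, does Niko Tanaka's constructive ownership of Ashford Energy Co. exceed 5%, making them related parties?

By parent–child attribution (R3), Niko Tanaka is treated as also owning Ha-eun Tanaka's interest in Fairlane Trust, giving 41% + 24% = 65%.
By parent–child attribution (R3), Niko Tanaka is treated as also owning Ha-eun Tanaka's interest in Oakhollow Ventures LLC, giving 26% + 16% = 42%.
By parent–child attribution (R3), Niko Tanaka is treated as owning Ha-eun Tanaka's 3% interest in Ashford Energy Co.
Chain via Fairlane Trust → Highfield Shipping BV (R1): 65% × 62% × 29% = 11.687% of Ashford Energy Co.
Chain via Oakhollow Ventures LLC → Pinebrook Capital LLC (R1): 42% × 93% × 28% = 10.9368% of Ashford Energy Co.
Direct interest in Ashford Energy Co: 3%.
Aggregating (R2): 11.687% + 10.9368% + 3% = 25.6238%.
25.6238% exceeds the 5% threshold, so Niko is a related party to Ashford Energy Co.

Yes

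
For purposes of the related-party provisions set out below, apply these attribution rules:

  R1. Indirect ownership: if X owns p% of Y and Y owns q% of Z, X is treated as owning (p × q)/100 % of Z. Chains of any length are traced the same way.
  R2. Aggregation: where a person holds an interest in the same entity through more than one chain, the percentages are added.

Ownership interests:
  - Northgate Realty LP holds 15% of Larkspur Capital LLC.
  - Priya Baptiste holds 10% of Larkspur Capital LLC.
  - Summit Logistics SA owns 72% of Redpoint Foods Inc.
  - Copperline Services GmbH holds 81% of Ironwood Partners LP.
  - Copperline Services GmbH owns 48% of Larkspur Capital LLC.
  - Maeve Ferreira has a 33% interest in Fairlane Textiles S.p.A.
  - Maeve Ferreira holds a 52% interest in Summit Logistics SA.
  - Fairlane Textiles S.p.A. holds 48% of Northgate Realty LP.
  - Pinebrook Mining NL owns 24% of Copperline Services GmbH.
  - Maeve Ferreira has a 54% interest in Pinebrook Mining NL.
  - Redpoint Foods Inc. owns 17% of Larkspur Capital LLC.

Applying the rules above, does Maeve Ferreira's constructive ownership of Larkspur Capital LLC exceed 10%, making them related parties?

Yes

Chain via Pinebrook Mining NL → Copperline Services GmbH (R1): 54% × 24% × 48% = 6.2208% of Larkspur Capital LLC.
Chain via Fairlane Textiles S.p.A. → Northgate Realty LP (R1): 33% × 48% × 15% = 2.376% of Larkspur Capital LLC.
Chain via Summit Logistics SA → Redpoint Foods Inc. (R1): 52% × 72% × 17% = 6.3648% of Larkspur Capital LLC.
Aggregating (R2): 6.2208% + 2.376% + 6.3648% = 14.9616%.
14.9616% exceeds the 10% threshold, so Maeve is a related party to Larkspur Capital LLC.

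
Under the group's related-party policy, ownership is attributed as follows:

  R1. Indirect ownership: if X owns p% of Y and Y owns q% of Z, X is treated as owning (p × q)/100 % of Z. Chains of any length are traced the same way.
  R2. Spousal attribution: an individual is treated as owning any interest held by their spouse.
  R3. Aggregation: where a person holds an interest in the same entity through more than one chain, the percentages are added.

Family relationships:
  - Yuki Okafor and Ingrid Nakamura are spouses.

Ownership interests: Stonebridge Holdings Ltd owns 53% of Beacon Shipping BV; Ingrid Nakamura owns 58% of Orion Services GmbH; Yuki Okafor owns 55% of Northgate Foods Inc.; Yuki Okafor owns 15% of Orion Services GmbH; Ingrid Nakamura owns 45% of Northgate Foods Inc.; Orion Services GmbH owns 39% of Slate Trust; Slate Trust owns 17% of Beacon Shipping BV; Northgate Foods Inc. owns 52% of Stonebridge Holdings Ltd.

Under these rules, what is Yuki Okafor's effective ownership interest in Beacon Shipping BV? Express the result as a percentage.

By spousal attribution (R2), Yuki Okafor is treated as also owning Ingrid Nakamura's interest in Orion Services GmbH, giving 15% + 58% = 73%.
By spousal attribution (R2), Yuki Okafor is treated as also owning Ingrid Nakamura's interest in Northgate Foods Inc, giving 55% + 45% = 100%.
Chain via Orion Services GmbH → Slate Trust (R1): 73% × 39% × 17% = 4.8399% of Beacon Shipping BV.
Chain via Northgate Foods Inc. → Stonebridge Holdings Ltd (R1): 100% × 52% × 53% = 27.56% of Beacon Shipping BV.
Aggregating (R3): 4.8399% + 27.56% = 32.3999%.

32.3999%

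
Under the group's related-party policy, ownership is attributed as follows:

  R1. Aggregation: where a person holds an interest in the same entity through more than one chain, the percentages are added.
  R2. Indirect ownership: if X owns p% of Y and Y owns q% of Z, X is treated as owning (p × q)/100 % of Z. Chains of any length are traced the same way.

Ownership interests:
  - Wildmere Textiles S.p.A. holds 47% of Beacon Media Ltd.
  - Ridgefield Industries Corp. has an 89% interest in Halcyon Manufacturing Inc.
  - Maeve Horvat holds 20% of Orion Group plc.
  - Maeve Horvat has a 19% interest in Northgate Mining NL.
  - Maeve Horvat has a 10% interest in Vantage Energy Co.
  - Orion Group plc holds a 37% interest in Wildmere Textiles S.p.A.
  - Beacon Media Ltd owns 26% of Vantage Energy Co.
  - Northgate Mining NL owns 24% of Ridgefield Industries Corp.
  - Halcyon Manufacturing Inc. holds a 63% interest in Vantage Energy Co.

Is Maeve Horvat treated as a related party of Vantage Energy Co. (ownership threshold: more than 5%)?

Chain via Northgate Mining NL → Ridgefield Industries Corp. → Halcyon Manufacturing Inc. (R2): 19% × 24% × 89% × 63% = 2.556792% of Vantage Energy Co.
Chain via Orion Group plc → Wildmere Textiles S.p.A. → Beacon Media Ltd (R2): 20% × 37% × 47% × 26% = 0.90428% of Vantage Energy Co.
Direct interest in Vantage Energy Co: 10%.
Aggregating (R1): 2.556792% + 0.90428% + 10% = 13.461072%.
13.461072% exceeds the 5% threshold, so Maeve is a related party to Vantage Energy Co.

Yes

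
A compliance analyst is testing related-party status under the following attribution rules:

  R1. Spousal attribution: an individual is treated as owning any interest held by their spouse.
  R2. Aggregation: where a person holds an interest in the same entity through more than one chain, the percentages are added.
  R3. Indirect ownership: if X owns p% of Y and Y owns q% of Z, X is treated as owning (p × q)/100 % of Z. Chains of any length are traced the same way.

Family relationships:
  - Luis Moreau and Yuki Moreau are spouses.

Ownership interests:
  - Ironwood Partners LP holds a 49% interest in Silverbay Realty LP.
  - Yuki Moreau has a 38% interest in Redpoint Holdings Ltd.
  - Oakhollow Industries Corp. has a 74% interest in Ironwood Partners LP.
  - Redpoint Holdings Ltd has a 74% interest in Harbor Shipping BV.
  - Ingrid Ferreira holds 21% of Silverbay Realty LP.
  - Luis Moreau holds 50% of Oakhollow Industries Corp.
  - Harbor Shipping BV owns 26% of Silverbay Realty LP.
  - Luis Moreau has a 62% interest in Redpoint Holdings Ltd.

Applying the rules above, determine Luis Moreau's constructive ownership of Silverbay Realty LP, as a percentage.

By spousal attribution (R1), Luis Moreau is treated as also owning Yuki Moreau's interest in Redpoint Holdings Ltd, giving 62% + 38% = 100%.
Chain via Redpoint Holdings Ltd → Harbor Shipping BV (R3): 100% × 74% × 26% = 19.24% of Silverbay Realty LP.
Chain via Oakhollow Industries Corp. → Ironwood Partners LP (R3): 50% × 74% × 49% = 18.13% of Silverbay Realty LP.
Aggregating (R2): 19.24% + 18.13% = 37.37%.

37.37%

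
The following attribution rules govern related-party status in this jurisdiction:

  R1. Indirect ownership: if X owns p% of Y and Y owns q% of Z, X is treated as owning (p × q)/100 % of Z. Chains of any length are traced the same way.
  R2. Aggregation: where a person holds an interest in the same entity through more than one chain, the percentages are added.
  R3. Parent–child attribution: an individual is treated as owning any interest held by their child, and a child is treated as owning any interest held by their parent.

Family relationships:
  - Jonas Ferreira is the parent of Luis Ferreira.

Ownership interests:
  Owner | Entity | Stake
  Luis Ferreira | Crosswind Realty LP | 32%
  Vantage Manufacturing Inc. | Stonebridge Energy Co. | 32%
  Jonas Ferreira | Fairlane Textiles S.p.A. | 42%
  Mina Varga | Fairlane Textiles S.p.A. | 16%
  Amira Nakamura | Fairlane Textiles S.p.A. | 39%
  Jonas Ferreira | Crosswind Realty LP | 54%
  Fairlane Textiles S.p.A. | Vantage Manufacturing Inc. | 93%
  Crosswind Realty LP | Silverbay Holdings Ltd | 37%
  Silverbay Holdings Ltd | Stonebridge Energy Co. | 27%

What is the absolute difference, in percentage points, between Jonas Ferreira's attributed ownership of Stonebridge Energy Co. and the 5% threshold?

16.0906

By parent–child attribution (R3), Jonas Ferreira is treated as also owning Luis Ferreira's interest in Crosswind Realty LP, giving 54% + 32% = 86%.
Chain via Fairlane Textiles S.p.A. → Vantage Manufacturing Inc. (R1): 42% × 93% × 32% = 12.4992% of Stonebridge Energy Co.
Chain via Crosswind Realty LP → Silverbay Holdings Ltd (R1): 86% × 37% × 27% = 8.5914% of Stonebridge Energy Co.
Aggregating (R2): 12.4992% + 8.5914% = 21.0906%.
21.0906% exceeds the 5% threshold by 16.0906 percentage points.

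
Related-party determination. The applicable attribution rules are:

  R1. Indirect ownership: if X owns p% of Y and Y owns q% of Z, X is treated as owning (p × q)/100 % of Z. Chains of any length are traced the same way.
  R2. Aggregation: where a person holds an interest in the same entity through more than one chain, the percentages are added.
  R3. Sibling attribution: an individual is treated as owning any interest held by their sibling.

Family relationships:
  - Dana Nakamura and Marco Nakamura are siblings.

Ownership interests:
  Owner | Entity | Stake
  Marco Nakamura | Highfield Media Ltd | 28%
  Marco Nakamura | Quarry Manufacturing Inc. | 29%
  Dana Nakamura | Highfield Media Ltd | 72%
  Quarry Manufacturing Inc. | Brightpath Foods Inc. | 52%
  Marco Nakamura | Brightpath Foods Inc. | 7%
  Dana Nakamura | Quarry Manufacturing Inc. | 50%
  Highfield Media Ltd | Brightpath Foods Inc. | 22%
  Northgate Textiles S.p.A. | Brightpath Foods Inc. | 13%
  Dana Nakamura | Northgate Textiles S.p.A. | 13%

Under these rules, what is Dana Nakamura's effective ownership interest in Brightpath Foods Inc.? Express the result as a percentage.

By sibling attribution (R3), Dana Nakamura is treated as also owning Marco Nakamura's interest in Quarry Manufacturing Inc, giving 50% + 29% = 79%.
By sibling attribution (R3), Dana Nakamura is treated as also owning Marco Nakamura's interest in Highfield Media Ltd, giving 72% + 28% = 100%.
By sibling attribution (R3), Dana Nakamura is treated as owning Marco Nakamura's 7% interest in Brightpath Foods Inc.
Chain via Northgate Textiles S.p.A. (R1): 13% × 13% = 1.69% of Brightpath Foods Inc.
Chain via Quarry Manufacturing Inc. (R1): 79% × 52% = 41.08% of Brightpath Foods Inc.
Chain via Highfield Media Ltd (R1): 100% × 22% = 22% of Brightpath Foods Inc.
Direct interest in Brightpath Foods Inc: 7%.
Aggregating (R2): 1.69% + 41.08% + 22% + 7% = 71.77%.

71.77%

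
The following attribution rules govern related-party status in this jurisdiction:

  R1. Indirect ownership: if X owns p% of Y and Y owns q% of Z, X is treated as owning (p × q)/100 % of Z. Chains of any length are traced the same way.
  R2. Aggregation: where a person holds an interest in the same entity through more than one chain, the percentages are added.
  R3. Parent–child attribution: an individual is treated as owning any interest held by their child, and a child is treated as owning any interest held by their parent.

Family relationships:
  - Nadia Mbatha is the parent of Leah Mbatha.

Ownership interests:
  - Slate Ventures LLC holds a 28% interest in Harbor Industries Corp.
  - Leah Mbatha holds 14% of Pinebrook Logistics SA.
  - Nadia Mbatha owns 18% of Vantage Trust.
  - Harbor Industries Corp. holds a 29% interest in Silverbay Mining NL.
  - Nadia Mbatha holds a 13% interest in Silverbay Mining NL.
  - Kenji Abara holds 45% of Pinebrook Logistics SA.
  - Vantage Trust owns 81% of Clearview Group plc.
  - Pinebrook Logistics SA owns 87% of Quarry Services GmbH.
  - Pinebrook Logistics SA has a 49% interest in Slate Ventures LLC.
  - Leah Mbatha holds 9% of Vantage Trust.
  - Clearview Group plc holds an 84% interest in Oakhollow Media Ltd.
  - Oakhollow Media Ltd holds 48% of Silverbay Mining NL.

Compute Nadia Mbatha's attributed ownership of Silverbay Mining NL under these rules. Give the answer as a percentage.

22.375016%

By parent–child attribution (R3), Nadia Mbatha is treated as also owning Leah Mbatha's interest in Vantage Trust, giving 18% + 9% = 27%.
By parent–child attribution (R3), Nadia Mbatha is treated as owning Leah Mbatha's 14% interest in Pinebrook Logistics SA.
Chain via Vantage Trust → Clearview Group plc → Oakhollow Media Ltd (R1): 27% × 81% × 84% × 48% = 8.817984% of Silverbay Mining NL.
Direct interest in Silverbay Mining NL: 13%.
Chain via Pinebrook Logistics SA → Slate Ventures LLC → Harbor Industries Corp. (R1): 14% × 49% × 28% × 29% = 0.557032% of Silverbay Mining NL.
Aggregating (R2): 8.817984% + 13% + 0.557032% = 22.375016%.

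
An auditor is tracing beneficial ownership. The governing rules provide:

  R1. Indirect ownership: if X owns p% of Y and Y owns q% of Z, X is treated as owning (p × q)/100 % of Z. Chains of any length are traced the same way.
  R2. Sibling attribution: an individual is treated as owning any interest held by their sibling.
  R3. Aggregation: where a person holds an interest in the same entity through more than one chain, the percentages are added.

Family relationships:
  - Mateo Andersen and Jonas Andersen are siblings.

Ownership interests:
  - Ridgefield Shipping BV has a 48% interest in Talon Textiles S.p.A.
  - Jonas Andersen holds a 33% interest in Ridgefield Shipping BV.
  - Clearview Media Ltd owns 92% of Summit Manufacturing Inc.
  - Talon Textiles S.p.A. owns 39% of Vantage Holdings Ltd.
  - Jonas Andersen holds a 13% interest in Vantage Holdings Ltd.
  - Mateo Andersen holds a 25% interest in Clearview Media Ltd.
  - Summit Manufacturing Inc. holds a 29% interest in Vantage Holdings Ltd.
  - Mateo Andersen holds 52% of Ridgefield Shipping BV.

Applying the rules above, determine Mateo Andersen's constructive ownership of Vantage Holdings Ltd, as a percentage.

By sibling attribution (R2), Mateo Andersen is treated as also owning Jonas Andersen's interest in Ridgefield Shipping BV, giving 52% + 33% = 85%.
By sibling attribution (R2), Mateo Andersen is treated as owning Jonas Andersen's 13% interest in Vantage Holdings Ltd.
Chain via Ridgefield Shipping BV → Talon Textiles S.p.A. (R1): 85% × 48% × 39% = 15.912% of Vantage Holdings Ltd.
Chain via Clearview Media Ltd → Summit Manufacturing Inc. (R1): 25% × 92% × 29% = 6.67% of Vantage Holdings Ltd.
Direct interest in Vantage Holdings Ltd: 13%.
Aggregating (R3): 15.912% + 6.67% + 13% = 35.582%.

35.582%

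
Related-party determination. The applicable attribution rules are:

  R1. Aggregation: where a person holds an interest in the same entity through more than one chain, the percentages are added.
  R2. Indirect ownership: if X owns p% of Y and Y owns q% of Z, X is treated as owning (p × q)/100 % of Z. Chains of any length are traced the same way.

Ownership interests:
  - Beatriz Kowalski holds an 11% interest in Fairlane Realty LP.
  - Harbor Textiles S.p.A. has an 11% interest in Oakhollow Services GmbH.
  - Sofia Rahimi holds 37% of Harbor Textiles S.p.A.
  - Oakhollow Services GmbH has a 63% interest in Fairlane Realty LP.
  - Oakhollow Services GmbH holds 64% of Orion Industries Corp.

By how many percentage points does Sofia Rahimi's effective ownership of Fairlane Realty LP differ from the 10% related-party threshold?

Chain via Harbor Textiles S.p.A. → Oakhollow Services GmbH (R2): 37% × 11% × 63% = 2.5641% of Fairlane Realty LP.
2.5641% falls short of the 10% threshold by 7.4359 percentage points.

7.4359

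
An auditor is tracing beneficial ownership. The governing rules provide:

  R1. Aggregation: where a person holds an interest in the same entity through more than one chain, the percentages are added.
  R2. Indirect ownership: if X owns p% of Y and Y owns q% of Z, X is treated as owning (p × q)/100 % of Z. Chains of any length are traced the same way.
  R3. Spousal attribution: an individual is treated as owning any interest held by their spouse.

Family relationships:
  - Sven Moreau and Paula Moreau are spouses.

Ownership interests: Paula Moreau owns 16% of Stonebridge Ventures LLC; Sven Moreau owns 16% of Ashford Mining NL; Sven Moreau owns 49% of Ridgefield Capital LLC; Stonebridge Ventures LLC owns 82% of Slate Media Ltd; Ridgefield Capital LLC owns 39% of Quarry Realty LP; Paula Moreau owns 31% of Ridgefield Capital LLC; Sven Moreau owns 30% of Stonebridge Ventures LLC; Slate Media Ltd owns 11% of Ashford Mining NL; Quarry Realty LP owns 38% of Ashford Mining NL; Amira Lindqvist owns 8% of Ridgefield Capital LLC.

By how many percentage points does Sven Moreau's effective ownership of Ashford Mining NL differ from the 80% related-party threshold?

47.9948

By spousal attribution (R3), Sven Moreau is treated as also owning Paula Moreau's interest in Ridgefield Capital LLC, giving 49% + 31% = 80%.
By spousal attribution (R3), Sven Moreau is treated as also owning Paula Moreau's interest in Stonebridge Ventures LLC, giving 30% + 16% = 46%.
Chain via Ridgefield Capital LLC → Quarry Realty LP (R2): 80% × 39% × 38% = 11.856% of Ashford Mining NL.
Chain via Stonebridge Ventures LLC → Slate Media Ltd (R2): 46% × 82% × 11% = 4.1492% of Ashford Mining NL.
Direct interest in Ashford Mining NL: 16%.
Aggregating (R1): 11.856% + 4.1492% + 16% = 32.0052%.
32.0052% falls short of the 80% threshold by 47.9948 percentage points.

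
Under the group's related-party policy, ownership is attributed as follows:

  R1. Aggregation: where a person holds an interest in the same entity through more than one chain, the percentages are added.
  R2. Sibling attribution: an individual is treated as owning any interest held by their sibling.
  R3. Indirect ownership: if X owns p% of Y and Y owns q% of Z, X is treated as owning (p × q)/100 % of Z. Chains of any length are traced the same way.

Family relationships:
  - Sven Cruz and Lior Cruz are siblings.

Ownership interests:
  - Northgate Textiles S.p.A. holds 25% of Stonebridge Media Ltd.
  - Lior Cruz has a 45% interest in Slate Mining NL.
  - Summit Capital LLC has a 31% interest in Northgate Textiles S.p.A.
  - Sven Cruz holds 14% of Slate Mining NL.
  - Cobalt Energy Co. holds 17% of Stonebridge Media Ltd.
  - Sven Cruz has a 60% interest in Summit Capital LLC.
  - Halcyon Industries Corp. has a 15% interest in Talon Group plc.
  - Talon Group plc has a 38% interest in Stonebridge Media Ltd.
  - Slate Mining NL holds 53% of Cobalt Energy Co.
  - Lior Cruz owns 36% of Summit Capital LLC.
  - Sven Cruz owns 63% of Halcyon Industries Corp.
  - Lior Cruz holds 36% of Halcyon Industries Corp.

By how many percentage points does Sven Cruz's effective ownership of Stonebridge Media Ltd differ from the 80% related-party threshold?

By sibling attribution (R2), Sven Cruz is treated as also owning Lior Cruz's interest in Summit Capital LLC, giving 60% + 36% = 96%.
By sibling attribution (R2), Sven Cruz is treated as also owning Lior Cruz's interest in Slate Mining NL, giving 14% + 45% = 59%.
By sibling attribution (R2), Sven Cruz is treated as also owning Lior Cruz's interest in Halcyon Industries Corp, giving 63% + 36% = 99%.
Chain via Summit Capital LLC → Northgate Textiles S.p.A. (R3): 96% × 31% × 25% = 7.44% of Stonebridge Media Ltd.
Chain via Slate Mining NL → Cobalt Energy Co. (R3): 59% × 53% × 17% = 5.3159% of Stonebridge Media Ltd.
Chain via Halcyon Industries Corp. → Talon Group plc (R3): 99% × 15% × 38% = 5.643% of Stonebridge Media Ltd.
Aggregating (R1): 7.44% + 5.3159% + 5.643% = 18.3989%.
18.3989% falls short of the 80% threshold by 61.6011 percentage points.

61.6011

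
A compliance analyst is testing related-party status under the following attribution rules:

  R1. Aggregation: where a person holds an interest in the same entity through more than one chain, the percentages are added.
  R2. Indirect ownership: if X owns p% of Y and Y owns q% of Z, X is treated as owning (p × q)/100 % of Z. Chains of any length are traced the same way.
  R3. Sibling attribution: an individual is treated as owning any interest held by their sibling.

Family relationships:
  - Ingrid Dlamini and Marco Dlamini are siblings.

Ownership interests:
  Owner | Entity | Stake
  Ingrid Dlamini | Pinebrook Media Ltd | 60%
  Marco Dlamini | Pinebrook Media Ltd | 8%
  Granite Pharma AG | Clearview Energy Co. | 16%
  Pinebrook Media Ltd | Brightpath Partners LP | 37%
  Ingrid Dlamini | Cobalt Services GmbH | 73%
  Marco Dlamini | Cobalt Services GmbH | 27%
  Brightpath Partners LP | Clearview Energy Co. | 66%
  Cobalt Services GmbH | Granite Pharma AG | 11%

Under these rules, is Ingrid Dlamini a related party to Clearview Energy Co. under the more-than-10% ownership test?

Yes

By sibling attribution (R3), Ingrid Dlamini is treated as also owning Marco Dlamini's interest in Cobalt Services GmbH, giving 73% + 27% = 100%.
By sibling attribution (R3), Ingrid Dlamini is treated as also owning Marco Dlamini's interest in Pinebrook Media Ltd, giving 60% + 8% = 68%.
Chain via Cobalt Services GmbH → Granite Pharma AG (R2): 100% × 11% × 16% = 1.76% of Clearview Energy Co.
Chain via Pinebrook Media Ltd → Brightpath Partners LP (R2): 68% × 37% × 66% = 16.6056% of Clearview Energy Co.
Aggregating (R1): 1.76% + 16.6056% = 18.3656%.
18.3656% exceeds the 10% threshold, so Ingrid is a related party to Clearview Energy Co.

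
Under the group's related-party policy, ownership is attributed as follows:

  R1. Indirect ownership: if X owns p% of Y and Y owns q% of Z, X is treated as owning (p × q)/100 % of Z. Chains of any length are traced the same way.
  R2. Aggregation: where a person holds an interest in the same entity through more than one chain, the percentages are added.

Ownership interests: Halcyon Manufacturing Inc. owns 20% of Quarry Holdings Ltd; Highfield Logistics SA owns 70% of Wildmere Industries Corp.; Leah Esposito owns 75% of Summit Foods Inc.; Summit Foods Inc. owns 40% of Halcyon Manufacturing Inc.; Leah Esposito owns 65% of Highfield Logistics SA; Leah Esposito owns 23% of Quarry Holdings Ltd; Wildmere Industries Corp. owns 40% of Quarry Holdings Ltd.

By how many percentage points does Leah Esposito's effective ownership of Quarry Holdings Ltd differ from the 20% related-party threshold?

27.2

Chain via Highfield Logistics SA → Wildmere Industries Corp. (R1): 65% × 70% × 40% = 18.2% of Quarry Holdings Ltd.
Chain via Summit Foods Inc. → Halcyon Manufacturing Inc. (R1): 75% × 40% × 20% = 6% of Quarry Holdings Ltd.
Direct interest in Quarry Holdings Ltd: 23%.
Aggregating (R2): 18.2% + 6% + 23% = 47.2%.
47.2% exceeds the 20% threshold by 27.2 percentage points.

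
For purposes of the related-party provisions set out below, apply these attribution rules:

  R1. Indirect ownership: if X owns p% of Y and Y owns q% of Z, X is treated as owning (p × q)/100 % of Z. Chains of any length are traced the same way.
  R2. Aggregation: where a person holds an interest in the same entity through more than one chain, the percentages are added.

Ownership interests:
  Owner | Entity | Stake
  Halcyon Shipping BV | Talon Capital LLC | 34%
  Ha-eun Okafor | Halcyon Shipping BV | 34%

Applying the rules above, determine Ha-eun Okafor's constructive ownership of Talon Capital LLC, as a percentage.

11.56%

Chain via Halcyon Shipping BV (R1): 34% × 34% = 11.56% of Talon Capital LLC.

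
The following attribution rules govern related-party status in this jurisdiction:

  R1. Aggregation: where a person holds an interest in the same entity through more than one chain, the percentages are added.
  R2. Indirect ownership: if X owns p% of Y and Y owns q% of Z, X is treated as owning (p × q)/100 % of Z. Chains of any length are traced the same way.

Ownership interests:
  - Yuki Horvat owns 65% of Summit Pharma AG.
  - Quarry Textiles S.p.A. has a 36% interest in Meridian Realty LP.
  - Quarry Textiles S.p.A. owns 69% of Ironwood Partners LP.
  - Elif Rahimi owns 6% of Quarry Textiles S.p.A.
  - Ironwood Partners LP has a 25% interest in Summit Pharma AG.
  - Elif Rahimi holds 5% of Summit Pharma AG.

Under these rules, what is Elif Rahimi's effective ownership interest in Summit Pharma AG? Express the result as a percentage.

Chain via Quarry Textiles S.p.A. → Ironwood Partners LP (R2): 6% × 69% × 25% = 1.035% of Summit Pharma AG.
Direct interest in Summit Pharma AG: 5%.
Aggregating (R1): 1.035% + 5% = 6.035%.

6.035%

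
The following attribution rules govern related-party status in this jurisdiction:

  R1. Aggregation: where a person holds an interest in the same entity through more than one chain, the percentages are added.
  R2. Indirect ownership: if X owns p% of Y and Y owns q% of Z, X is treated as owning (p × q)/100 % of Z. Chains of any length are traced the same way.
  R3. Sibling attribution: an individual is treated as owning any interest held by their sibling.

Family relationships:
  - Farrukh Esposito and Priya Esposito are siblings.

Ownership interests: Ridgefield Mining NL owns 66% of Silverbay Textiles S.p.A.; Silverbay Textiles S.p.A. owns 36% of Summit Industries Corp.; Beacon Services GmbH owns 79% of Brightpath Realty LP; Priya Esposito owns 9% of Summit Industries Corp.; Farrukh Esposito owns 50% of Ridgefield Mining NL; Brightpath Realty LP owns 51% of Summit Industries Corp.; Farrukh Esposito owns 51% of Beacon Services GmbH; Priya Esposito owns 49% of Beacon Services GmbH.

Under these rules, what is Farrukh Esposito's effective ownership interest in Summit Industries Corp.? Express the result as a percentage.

61.17%

By sibling attribution (R3), Farrukh Esposito is treated as also owning Priya Esposito's interest in Beacon Services GmbH, giving 51% + 49% = 100%.
By sibling attribution (R3), Farrukh Esposito is treated as owning Priya Esposito's 9% interest in Summit Industries Corp.
Chain via Beacon Services GmbH → Brightpath Realty LP (R2): 100% × 79% × 51% = 40.29% of Summit Industries Corp.
Chain via Ridgefield Mining NL → Silverbay Textiles S.p.A. (R2): 50% × 66% × 36% = 11.88% of Summit Industries Corp.
Direct interest in Summit Industries Corp: 9%.
Aggregating (R1): 40.29% + 11.88% + 9% = 61.17%.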